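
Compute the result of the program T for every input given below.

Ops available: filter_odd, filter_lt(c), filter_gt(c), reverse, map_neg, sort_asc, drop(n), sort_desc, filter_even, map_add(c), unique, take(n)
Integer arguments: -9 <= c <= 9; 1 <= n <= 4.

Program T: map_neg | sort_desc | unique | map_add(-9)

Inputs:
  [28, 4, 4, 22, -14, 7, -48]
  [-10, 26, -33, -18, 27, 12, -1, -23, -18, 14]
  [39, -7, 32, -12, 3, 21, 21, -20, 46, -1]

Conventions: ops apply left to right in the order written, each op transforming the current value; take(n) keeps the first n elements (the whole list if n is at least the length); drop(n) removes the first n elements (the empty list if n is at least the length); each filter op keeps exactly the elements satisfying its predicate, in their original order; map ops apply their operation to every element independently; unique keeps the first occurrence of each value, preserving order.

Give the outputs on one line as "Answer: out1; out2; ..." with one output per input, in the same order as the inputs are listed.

Execution, op by op:
  [28, 4, 4, 22, -14, 7, -48] -> [-28, -4, -4, -22, 14, -7, 48] -> [48, 14, -4, -4, -7, -22, -28] -> [48, 14, -4, -7, -22, -28] -> [39, 5, -13, -16, -31, -37]
  [-10, 26, -33, -18, 27, 12, -1, -23, -18, 14] -> [10, -26, 33, 18, -27, -12, 1, 23, 18, -14] -> [33, 23, 18, 18, 10, 1, -12, -14, -26, -27] -> [33, 23, 18, 10, 1, -12, -14, -26, -27] -> [24, 14, 9, 1, -8, -21, -23, -35, -36]
  [39, -7, 32, -12, 3, 21, 21, -20, 46, -1] -> [-39, 7, -32, 12, -3, -21, -21, 20, -46, 1] -> [20, 12, 7, 1, -3, -21, -21, -32, -39, -46] -> [20, 12, 7, 1, -3, -21, -32, -39, -46] -> [11, 3, -2, -8, -12, -30, -41, -48, -55]

[39, 5, -13, -16, -31, -37]; [24, 14, 9, 1, -8, -21, -23, -35, -36]; [11, 3, -2, -8, -12, -30, -41, -48, -55]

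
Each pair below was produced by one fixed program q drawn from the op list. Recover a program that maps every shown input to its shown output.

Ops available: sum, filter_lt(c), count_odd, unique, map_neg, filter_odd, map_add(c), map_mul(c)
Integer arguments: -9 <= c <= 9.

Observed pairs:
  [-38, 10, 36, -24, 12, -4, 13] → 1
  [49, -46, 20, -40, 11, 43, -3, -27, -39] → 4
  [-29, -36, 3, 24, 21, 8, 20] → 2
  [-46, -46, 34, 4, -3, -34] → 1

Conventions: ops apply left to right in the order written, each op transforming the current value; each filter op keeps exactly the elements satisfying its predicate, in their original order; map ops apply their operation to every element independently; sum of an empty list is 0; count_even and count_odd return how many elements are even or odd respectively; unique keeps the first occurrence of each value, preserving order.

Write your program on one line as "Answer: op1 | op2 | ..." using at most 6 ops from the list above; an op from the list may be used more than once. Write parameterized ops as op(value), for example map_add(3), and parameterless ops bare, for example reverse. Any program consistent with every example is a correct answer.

unique | map_neg | filter_odd | filter_lt(6) | count_odd

Check, running the answer program on each example:
  [-38, 10, 36, -24, 12, -4, 13] -> [-38, 10, 36, -24, 12, -4, 13] -> [38, -10, -36, 24, -12, 4, -13] -> [-13] -> [-13] -> 1
  [49, -46, 20, -40, 11, 43, -3, -27, -39] -> [49, -46, 20, -40, 11, 43, -3, -27, -39] -> [-49, 46, -20, 40, -11, -43, 3, 27, 39] -> [-49, -11, -43, 3, 27, 39] -> [-49, -11, -43, 3] -> 4
  [-29, -36, 3, 24, 21, 8, 20] -> [-29, -36, 3, 24, 21, 8, 20] -> [29, 36, -3, -24, -21, -8, -20] -> [29, -3, -21] -> [-3, -21] -> 2
  [-46, -46, 34, 4, -3, -34] -> [-46, 34, 4, -3, -34] -> [46, -34, -4, 3, 34] -> [3] -> [3] -> 1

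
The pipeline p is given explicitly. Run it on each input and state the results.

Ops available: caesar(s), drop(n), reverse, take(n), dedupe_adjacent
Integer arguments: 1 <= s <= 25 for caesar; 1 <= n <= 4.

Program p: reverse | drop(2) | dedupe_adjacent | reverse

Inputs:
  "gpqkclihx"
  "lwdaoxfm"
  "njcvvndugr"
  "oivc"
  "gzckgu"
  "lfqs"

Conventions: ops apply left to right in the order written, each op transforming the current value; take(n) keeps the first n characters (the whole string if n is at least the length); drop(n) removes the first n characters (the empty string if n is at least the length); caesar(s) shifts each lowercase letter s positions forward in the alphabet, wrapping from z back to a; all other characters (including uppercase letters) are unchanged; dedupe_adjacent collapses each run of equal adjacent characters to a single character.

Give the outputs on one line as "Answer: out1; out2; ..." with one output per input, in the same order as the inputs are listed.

"gpqkcli"; "lwdaox"; "njcvndu"; "oi"; "gzck"; "lf"

Execution, op by op:
  "gpqkclihx" -> "xhilckqpg" -> "ilckqpg" -> "ilckqpg" -> "gpqkcli"
  "lwdaoxfm" -> "mfxoadwl" -> "xoadwl" -> "xoadwl" -> "lwdaox"
  "njcvvndugr" -> "rgudnvvcjn" -> "udnvvcjn" -> "udnvcjn" -> "njcvndu"
  "oivc" -> "cvio" -> "io" -> "io" -> "oi"
  "gzckgu" -> "ugkczg" -> "kczg" -> "kczg" -> "gzck"
  "lfqs" -> "sqfl" -> "fl" -> "fl" -> "lf"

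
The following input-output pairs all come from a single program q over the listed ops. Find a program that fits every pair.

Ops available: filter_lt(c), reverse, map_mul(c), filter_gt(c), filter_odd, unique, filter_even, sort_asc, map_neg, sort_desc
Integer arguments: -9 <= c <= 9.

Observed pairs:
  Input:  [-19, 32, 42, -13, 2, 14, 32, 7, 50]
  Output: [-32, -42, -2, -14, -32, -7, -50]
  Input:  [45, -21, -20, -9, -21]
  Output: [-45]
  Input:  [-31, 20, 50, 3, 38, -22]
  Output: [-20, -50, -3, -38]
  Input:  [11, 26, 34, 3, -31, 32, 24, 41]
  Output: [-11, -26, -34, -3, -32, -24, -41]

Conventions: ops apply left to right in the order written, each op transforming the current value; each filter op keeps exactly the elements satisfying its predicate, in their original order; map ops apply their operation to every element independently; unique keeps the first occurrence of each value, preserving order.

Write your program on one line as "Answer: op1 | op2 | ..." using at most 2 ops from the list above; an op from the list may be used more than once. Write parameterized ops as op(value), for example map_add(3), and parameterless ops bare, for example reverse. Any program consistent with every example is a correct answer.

filter_gt(-7) | map_neg

Check, running the answer program on each example:
  [-19, 32, 42, -13, 2, 14, 32, 7, 50] -> [32, 42, 2, 14, 32, 7, 50] -> [-32, -42, -2, -14, -32, -7, -50]
  [45, -21, -20, -9, -21] -> [45] -> [-45]
  [-31, 20, 50, 3, 38, -22] -> [20, 50, 3, 38] -> [-20, -50, -3, -38]
  [11, 26, 34, 3, -31, 32, 24, 41] -> [11, 26, 34, 3, 32, 24, 41] -> [-11, -26, -34, -3, -32, -24, -41]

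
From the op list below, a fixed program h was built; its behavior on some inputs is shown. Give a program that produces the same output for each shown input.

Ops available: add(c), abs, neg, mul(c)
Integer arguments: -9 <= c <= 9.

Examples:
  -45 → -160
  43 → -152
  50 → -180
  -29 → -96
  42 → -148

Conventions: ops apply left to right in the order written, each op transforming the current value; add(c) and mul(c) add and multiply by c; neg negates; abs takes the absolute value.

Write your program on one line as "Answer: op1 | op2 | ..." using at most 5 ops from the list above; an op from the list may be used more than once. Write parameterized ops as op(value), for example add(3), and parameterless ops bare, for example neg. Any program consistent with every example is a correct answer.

abs | add(-5) | mul(4) | neg

Check, running the answer program on each example:
  -45 -> 45 -> 40 -> 160 -> -160
  43 -> 43 -> 38 -> 152 -> -152
  50 -> 50 -> 45 -> 180 -> -180
  -29 -> 29 -> 24 -> 96 -> -96
  42 -> 42 -> 37 -> 148 -> -148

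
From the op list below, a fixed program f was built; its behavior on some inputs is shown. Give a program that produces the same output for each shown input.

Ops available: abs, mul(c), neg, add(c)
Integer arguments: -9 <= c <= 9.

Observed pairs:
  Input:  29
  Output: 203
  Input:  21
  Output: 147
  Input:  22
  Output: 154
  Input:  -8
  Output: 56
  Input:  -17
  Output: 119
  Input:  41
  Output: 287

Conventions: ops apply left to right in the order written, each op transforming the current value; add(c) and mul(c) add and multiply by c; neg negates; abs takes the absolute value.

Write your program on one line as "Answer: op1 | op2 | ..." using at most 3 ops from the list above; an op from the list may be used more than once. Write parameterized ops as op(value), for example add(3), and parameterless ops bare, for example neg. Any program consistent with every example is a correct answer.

mul(7) | abs

Check, running the answer program on each example:
  29 -> 203 -> 203
  21 -> 147 -> 147
  22 -> 154 -> 154
  -8 -> -56 -> 56
  -17 -> -119 -> 119
  41 -> 287 -> 287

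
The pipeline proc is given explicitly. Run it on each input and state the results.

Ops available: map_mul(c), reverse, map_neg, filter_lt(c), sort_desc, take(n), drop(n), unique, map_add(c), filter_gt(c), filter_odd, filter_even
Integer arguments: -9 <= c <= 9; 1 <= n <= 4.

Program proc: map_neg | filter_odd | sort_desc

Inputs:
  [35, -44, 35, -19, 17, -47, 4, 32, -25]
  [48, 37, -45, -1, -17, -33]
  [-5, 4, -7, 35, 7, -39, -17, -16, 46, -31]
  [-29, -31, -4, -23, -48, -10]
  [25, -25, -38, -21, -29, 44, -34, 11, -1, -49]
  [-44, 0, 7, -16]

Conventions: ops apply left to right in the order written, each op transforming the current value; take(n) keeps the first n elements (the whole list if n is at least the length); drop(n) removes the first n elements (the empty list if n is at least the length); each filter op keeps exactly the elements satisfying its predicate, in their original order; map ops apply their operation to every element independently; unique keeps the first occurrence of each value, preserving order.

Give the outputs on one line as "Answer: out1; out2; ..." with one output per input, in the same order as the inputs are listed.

Execution, op by op:
  [35, -44, 35, -19, 17, -47, 4, 32, -25] -> [-35, 44, -35, 19, -17, 47, -4, -32, 25] -> [-35, -35, 19, -17, 47, 25] -> [47, 25, 19, -17, -35, -35]
  [48, 37, -45, -1, -17, -33] -> [-48, -37, 45, 1, 17, 33] -> [-37, 45, 1, 17, 33] -> [45, 33, 17, 1, -37]
  [-5, 4, -7, 35, 7, -39, -17, -16, 46, -31] -> [5, -4, 7, -35, -7, 39, 17, 16, -46, 31] -> [5, 7, -35, -7, 39, 17, 31] -> [39, 31, 17, 7, 5, -7, -35]
  [-29, -31, -4, -23, -48, -10] -> [29, 31, 4, 23, 48, 10] -> [29, 31, 23] -> [31, 29, 23]
  [25, -25, -38, -21, -29, 44, -34, 11, -1, -49] -> [-25, 25, 38, 21, 29, -44, 34, -11, 1, 49] -> [-25, 25, 21, 29, -11, 1, 49] -> [49, 29, 25, 21, 1, -11, -25]
  [-44, 0, 7, -16] -> [44, 0, -7, 16] -> [-7] -> [-7]

[47, 25, 19, -17, -35, -35]; [45, 33, 17, 1, -37]; [39, 31, 17, 7, 5, -7, -35]; [31, 29, 23]; [49, 29, 25, 21, 1, -11, -25]; [-7]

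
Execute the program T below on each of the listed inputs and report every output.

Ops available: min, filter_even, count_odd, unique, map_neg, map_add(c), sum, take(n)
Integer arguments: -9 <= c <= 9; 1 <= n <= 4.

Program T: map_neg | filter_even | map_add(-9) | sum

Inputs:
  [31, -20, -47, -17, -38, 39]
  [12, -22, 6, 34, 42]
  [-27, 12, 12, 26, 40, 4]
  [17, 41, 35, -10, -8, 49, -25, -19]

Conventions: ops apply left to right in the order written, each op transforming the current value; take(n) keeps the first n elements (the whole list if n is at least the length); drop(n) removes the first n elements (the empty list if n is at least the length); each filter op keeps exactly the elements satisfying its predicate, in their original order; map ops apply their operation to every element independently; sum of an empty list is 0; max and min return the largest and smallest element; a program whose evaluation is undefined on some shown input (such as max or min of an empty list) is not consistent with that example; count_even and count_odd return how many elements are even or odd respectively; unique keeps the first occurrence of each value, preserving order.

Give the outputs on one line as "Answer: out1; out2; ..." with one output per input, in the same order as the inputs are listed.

40; -117; -139; 0

Execution, op by op:
  [31, -20, -47, -17, -38, 39] -> [-31, 20, 47, 17, 38, -39] -> [20, 38] -> [11, 29] -> 40
  [12, -22, 6, 34, 42] -> [-12, 22, -6, -34, -42] -> [-12, 22, -6, -34, -42] -> [-21, 13, -15, -43, -51] -> -117
  [-27, 12, 12, 26, 40, 4] -> [27, -12, -12, -26, -40, -4] -> [-12, -12, -26, -40, -4] -> [-21, -21, -35, -49, -13] -> -139
  [17, 41, 35, -10, -8, 49, -25, -19] -> [-17, -41, -35, 10, 8, -49, 25, 19] -> [10, 8] -> [1, -1] -> 0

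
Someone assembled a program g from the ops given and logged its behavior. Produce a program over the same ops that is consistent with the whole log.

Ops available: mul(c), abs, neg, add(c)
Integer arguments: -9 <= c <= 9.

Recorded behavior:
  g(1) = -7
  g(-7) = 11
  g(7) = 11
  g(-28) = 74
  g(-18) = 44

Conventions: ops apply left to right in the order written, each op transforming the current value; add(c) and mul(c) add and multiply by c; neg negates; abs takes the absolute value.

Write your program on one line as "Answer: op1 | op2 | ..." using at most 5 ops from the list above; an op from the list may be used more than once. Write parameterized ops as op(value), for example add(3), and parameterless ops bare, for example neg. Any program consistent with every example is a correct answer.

mul(-3) | abs | add(-7) | add(-3)

Check, running the answer program on each example:
  1 -> -3 -> 3 -> -4 -> -7
  -7 -> 21 -> 21 -> 14 -> 11
  7 -> -21 -> 21 -> 14 -> 11
  -28 -> 84 -> 84 -> 77 -> 74
  -18 -> 54 -> 54 -> 47 -> 44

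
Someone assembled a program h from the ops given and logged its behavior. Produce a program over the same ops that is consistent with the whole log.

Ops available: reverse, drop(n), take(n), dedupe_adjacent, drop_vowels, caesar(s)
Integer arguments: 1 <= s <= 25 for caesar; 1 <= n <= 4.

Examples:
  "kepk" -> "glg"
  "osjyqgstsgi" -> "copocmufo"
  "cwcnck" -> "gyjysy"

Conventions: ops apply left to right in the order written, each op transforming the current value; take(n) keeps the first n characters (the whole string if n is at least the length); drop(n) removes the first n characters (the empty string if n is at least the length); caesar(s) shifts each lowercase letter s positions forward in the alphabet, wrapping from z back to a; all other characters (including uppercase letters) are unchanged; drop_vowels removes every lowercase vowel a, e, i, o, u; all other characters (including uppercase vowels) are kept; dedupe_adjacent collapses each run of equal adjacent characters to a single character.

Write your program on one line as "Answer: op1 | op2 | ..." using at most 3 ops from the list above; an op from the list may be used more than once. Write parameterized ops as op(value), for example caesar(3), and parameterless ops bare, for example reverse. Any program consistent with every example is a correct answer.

drop_vowels | caesar(22) | reverse

Check, running the answer program on each example:
  "kepk" -> "kpk" -> "glg" -> "glg"
  "osjyqgstsgi" -> "sjyqgstsg" -> "ofumcopoc" -> "copocmufo"
  "cwcnck" -> "cwcnck" -> "ysyjyg" -> "gyjysy"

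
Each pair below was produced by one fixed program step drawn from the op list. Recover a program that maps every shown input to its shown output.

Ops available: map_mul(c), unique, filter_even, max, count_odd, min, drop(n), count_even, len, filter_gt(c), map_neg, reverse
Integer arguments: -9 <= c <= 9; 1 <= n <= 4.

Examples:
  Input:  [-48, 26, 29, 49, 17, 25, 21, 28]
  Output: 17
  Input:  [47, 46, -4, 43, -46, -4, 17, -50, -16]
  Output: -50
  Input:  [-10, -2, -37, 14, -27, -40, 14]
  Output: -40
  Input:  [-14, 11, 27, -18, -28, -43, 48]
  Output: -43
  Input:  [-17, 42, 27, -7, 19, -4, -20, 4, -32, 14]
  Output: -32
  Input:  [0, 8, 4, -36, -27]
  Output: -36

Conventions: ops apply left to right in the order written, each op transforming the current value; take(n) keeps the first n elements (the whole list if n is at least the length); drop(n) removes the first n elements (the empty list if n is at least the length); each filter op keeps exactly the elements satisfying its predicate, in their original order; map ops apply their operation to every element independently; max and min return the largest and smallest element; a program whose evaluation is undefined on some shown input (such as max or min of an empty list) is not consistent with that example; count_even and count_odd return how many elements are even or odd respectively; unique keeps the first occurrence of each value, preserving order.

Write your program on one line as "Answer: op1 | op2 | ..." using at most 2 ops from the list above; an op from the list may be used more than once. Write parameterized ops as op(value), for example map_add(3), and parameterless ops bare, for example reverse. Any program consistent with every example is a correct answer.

drop(3) | min

Check, running the answer program on each example:
  [-48, 26, 29, 49, 17, 25, 21, 28] -> [49, 17, 25, 21, 28] -> 17
  [47, 46, -4, 43, -46, -4, 17, -50, -16] -> [43, -46, -4, 17, -50, -16] -> -50
  [-10, -2, -37, 14, -27, -40, 14] -> [14, -27, -40, 14] -> -40
  [-14, 11, 27, -18, -28, -43, 48] -> [-18, -28, -43, 48] -> -43
  [-17, 42, 27, -7, 19, -4, -20, 4, -32, 14] -> [-7, 19, -4, -20, 4, -32, 14] -> -32
  [0, 8, 4, -36, -27] -> [-36, -27] -> -36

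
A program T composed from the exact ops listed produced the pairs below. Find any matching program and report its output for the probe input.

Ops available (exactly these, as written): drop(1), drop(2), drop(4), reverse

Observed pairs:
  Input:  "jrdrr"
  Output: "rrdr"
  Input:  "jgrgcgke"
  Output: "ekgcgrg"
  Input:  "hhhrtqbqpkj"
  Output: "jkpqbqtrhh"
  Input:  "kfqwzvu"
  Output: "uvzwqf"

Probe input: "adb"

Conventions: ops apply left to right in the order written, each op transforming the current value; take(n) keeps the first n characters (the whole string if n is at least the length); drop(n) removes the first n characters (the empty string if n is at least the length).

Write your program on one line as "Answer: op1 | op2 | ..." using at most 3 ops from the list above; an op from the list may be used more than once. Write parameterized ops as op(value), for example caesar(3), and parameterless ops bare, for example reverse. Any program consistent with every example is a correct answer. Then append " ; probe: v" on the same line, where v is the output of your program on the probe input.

drop(1) | reverse ; probe: "bd"

Check, running the answer program on each example:
  "jrdrr" -> "rdrr" -> "rrdr"
  "jgrgcgke" -> "grgcgke" -> "ekgcgrg"
  "hhhrtqbqpkj" -> "hhrtqbqpkj" -> "jkpqbqtrhh"
  "kfqwzvu" -> "fqwzvu" -> "uvzwqf"
  probe: "adb" -> "db" -> "bd"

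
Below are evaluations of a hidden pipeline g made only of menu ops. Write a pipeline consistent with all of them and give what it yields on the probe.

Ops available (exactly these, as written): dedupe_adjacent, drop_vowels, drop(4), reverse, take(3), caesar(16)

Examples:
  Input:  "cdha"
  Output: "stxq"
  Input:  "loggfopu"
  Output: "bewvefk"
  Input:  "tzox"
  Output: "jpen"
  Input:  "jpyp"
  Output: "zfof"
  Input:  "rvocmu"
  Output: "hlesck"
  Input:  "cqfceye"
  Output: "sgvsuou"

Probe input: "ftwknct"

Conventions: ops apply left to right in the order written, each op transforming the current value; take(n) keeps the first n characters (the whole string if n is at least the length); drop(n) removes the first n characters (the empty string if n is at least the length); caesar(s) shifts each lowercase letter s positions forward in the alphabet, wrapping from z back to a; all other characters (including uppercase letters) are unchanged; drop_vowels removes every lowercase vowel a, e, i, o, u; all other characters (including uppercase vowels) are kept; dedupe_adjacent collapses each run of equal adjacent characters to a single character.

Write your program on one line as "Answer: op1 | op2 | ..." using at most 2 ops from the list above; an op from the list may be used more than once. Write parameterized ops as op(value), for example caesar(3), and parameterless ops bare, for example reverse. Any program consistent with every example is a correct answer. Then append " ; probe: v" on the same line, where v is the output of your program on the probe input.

caesar(16) | dedupe_adjacent ; probe: "vjmadsj"

Check, running the answer program on each example:
  "cdha" -> "stxq" -> "stxq"
  "loggfopu" -> "bewwvefk" -> "bewvefk"
  "tzox" -> "jpen" -> "jpen"
  "jpyp" -> "zfof" -> "zfof"
  "rvocmu" -> "hlesck" -> "hlesck"
  "cqfceye" -> "sgvsuou" -> "sgvsuou"
  probe: "ftwknct" -> "vjmadsj" -> "vjmadsj"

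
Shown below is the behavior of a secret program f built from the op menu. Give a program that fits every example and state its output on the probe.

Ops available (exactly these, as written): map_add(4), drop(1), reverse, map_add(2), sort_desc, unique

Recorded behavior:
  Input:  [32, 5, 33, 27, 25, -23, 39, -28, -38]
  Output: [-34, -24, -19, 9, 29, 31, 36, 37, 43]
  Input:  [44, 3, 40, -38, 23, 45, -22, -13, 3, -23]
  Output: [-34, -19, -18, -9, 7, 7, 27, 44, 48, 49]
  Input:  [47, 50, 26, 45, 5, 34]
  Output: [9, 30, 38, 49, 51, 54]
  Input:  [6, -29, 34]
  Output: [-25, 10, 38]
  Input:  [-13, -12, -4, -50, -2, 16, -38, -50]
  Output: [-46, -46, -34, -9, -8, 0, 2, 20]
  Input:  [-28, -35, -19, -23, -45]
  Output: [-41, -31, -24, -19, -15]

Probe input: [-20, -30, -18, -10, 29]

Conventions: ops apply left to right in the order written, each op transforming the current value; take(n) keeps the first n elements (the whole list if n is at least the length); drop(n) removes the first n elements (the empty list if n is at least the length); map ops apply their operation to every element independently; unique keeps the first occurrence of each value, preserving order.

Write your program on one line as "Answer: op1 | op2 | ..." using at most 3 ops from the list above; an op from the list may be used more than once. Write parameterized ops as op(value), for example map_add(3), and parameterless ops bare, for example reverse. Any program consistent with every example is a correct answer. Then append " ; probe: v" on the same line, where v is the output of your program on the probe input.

sort_desc | reverse | map_add(4) ; probe: [-26, -16, -14, -6, 33]

Check, running the answer program on each example:
  [32, 5, 33, 27, 25, -23, 39, -28, -38] -> [39, 33, 32, 27, 25, 5, -23, -28, -38] -> [-38, -28, -23, 5, 25, 27, 32, 33, 39] -> [-34, -24, -19, 9, 29, 31, 36, 37, 43]
  [44, 3, 40, -38, 23, 45, -22, -13, 3, -23] -> [45, 44, 40, 23, 3, 3, -13, -22, -23, -38] -> [-38, -23, -22, -13, 3, 3, 23, 40, 44, 45] -> [-34, -19, -18, -9, 7, 7, 27, 44, 48, 49]
  [47, 50, 26, 45, 5, 34] -> [50, 47, 45, 34, 26, 5] -> [5, 26, 34, 45, 47, 50] -> [9, 30, 38, 49, 51, 54]
  [6, -29, 34] -> [34, 6, -29] -> [-29, 6, 34] -> [-25, 10, 38]
  [-13, -12, -4, -50, -2, 16, -38, -50] -> [16, -2, -4, -12, -13, -38, -50, -50] -> [-50, -50, -38, -13, -12, -4, -2, 16] -> [-46, -46, -34, -9, -8, 0, 2, 20]
  [-28, -35, -19, -23, -45] -> [-19, -23, -28, -35, -45] -> [-45, -35, -28, -23, -19] -> [-41, -31, -24, -19, -15]
  probe: [-20, -30, -18, -10, 29] -> [29, -10, -18, -20, -30] -> [-30, -20, -18, -10, 29] -> [-26, -16, -14, -6, 33]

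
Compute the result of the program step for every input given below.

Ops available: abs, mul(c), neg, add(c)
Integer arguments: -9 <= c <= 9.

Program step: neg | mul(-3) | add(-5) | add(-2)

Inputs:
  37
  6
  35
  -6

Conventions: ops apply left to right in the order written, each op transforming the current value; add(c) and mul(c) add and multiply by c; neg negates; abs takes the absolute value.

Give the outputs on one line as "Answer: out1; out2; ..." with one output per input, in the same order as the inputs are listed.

104; 11; 98; -25

Execution, op by op:
  37 -> -37 -> 111 -> 106 -> 104
  6 -> -6 -> 18 -> 13 -> 11
  35 -> -35 -> 105 -> 100 -> 98
  -6 -> 6 -> -18 -> -23 -> -25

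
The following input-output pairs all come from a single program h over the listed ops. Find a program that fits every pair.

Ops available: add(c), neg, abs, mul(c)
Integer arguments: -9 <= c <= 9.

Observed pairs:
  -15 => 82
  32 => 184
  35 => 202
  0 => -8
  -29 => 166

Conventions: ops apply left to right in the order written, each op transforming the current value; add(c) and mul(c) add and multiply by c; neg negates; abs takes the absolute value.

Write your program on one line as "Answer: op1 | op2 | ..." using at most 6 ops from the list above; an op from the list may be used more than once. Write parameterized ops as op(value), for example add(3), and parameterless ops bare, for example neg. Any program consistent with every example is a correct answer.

mul(-2) | mul(3) | neg | abs | add(-8)

Check, running the answer program on each example:
  -15 -> 30 -> 90 -> -90 -> 90 -> 82
  32 -> -64 -> -192 -> 192 -> 192 -> 184
  35 -> -70 -> -210 -> 210 -> 210 -> 202
  0 -> 0 -> 0 -> 0 -> 0 -> -8
  -29 -> 58 -> 174 -> -174 -> 174 -> 166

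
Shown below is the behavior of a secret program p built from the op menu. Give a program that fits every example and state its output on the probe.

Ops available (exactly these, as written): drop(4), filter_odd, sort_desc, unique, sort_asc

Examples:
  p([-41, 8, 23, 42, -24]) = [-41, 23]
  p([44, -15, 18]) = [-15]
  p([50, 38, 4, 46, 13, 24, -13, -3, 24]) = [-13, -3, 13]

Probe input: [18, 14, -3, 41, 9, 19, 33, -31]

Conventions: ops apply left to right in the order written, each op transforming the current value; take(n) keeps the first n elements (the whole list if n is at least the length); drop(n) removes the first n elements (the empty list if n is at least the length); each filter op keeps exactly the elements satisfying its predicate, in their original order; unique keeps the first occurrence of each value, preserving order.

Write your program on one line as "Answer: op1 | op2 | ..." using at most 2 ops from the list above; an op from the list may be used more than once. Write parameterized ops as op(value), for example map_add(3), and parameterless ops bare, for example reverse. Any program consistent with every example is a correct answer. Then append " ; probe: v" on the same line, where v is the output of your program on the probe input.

filter_odd | sort_asc ; probe: [-31, -3, 9, 19, 33, 41]

Check, running the answer program on each example:
  [-41, 8, 23, 42, -24] -> [-41, 23] -> [-41, 23]
  [44, -15, 18] -> [-15] -> [-15]
  [50, 38, 4, 46, 13, 24, -13, -3, 24] -> [13, -13, -3] -> [-13, -3, 13]
  probe: [18, 14, -3, 41, 9, 19, 33, -31] -> [-3, 41, 9, 19, 33, -31] -> [-31, -3, 9, 19, 33, 41]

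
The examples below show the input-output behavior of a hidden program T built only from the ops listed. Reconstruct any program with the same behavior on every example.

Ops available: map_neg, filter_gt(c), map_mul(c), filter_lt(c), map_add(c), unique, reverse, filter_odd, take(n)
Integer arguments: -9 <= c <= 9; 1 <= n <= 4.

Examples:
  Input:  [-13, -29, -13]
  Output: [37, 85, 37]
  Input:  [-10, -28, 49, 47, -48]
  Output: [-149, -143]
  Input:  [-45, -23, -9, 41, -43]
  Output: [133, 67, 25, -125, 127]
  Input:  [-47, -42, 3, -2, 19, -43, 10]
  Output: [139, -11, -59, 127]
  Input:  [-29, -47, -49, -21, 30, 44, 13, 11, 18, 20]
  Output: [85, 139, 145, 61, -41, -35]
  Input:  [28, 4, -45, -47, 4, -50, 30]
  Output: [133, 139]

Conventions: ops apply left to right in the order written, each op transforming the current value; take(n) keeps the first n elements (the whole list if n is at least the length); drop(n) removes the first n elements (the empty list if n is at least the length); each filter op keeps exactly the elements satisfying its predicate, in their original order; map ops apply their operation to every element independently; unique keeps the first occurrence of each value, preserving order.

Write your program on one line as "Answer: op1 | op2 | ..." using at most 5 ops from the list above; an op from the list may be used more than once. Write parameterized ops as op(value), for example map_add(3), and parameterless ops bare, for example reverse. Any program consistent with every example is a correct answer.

map_mul(3) | map_neg | filter_odd | map_add(-2)

Check, running the answer program on each example:
  [-13, -29, -13] -> [-39, -87, -39] -> [39, 87, 39] -> [39, 87, 39] -> [37, 85, 37]
  [-10, -28, 49, 47, -48] -> [-30, -84, 147, 141, -144] -> [30, 84, -147, -141, 144] -> [-147, -141] -> [-149, -143]
  [-45, -23, -9, 41, -43] -> [-135, -69, -27, 123, -129] -> [135, 69, 27, -123, 129] -> [135, 69, 27, -123, 129] -> [133, 67, 25, -125, 127]
  [-47, -42, 3, -2, 19, -43, 10] -> [-141, -126, 9, -6, 57, -129, 30] -> [141, 126, -9, 6, -57, 129, -30] -> [141, -9, -57, 129] -> [139, -11, -59, 127]
  [-29, -47, -49, -21, 30, 44, 13, 11, 18, 20] -> [-87, -141, -147, -63, 90, 132, 39, 33, 54, 60] -> [87, 141, 147, 63, -90, -132, -39, -33, -54, -60] -> [87, 141, 147, 63, -39, -33] -> [85, 139, 145, 61, -41, -35]
  [28, 4, -45, -47, 4, -50, 30] -> [84, 12, -135, -141, 12, -150, 90] -> [-84, -12, 135, 141, -12, 150, -90] -> [135, 141] -> [133, 139]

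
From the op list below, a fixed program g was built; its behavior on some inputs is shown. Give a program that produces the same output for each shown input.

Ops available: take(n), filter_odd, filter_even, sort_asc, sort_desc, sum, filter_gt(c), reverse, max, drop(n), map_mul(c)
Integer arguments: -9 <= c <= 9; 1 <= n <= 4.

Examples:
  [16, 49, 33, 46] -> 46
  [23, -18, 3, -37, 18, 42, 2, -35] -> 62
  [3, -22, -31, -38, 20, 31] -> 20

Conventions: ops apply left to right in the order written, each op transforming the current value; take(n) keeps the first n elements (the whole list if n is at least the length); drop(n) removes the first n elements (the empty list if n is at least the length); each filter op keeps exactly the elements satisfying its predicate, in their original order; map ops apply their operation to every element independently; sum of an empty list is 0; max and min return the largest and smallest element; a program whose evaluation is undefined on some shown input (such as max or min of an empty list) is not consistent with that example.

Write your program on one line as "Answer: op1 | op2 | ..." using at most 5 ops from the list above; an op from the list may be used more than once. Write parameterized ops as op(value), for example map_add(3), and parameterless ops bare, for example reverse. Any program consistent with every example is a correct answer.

drop(2) | filter_even | filter_gt(1) | sum

Check, running the answer program on each example:
  [16, 49, 33, 46] -> [33, 46] -> [46] -> [46] -> 46
  [23, -18, 3, -37, 18, 42, 2, -35] -> [3, -37, 18, 42, 2, -35] -> [18, 42, 2] -> [18, 42, 2] -> 62
  [3, -22, -31, -38, 20, 31] -> [-31, -38, 20, 31] -> [-38, 20] -> [20] -> 20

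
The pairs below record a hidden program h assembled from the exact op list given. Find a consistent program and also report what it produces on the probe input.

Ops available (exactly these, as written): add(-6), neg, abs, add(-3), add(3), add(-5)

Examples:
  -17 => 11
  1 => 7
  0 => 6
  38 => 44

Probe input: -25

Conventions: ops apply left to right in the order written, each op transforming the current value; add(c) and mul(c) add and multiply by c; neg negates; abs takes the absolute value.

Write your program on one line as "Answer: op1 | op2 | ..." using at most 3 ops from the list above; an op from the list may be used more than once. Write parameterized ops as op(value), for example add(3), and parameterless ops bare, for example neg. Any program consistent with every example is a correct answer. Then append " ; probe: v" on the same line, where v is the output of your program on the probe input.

neg | add(-6) | abs ; probe: 19

Check, running the answer program on each example:
  -17 -> 17 -> 11 -> 11
  1 -> -1 -> -7 -> 7
  0 -> 0 -> -6 -> 6
  38 -> -38 -> -44 -> 44
  probe: -25 -> 25 -> 19 -> 19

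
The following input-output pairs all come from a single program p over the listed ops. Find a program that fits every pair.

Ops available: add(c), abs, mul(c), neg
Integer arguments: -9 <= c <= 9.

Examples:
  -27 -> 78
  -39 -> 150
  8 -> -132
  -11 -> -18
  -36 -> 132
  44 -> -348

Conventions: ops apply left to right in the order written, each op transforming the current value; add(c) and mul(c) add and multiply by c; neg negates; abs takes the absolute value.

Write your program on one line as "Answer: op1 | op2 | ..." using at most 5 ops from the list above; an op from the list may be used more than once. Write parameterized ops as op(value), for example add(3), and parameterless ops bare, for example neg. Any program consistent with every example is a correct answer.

add(7) | neg | add(-7) | neg | mul(-6)

Check, running the answer program on each example:
  -27 -> -20 -> 20 -> 13 -> -13 -> 78
  -39 -> -32 -> 32 -> 25 -> -25 -> 150
  8 -> 15 -> -15 -> -22 -> 22 -> -132
  -11 -> -4 -> 4 -> -3 -> 3 -> -18
  -36 -> -29 -> 29 -> 22 -> -22 -> 132
  44 -> 51 -> -51 -> -58 -> 58 -> -348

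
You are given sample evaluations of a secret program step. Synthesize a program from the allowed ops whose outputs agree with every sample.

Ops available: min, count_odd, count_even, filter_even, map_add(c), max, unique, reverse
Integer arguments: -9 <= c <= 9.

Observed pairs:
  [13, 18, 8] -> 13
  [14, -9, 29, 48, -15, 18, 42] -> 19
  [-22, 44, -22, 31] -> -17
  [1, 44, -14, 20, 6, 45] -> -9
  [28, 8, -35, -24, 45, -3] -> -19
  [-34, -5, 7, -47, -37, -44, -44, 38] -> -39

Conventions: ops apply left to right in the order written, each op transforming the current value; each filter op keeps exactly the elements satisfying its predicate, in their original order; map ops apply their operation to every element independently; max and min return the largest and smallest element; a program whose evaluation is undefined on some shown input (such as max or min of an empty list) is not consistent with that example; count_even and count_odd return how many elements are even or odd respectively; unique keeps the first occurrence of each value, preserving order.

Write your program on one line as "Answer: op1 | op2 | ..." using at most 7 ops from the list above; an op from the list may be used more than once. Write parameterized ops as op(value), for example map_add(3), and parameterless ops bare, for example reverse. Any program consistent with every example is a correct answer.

map_add(-2) | filter_even | unique | map_add(7) | reverse | min

Check, running the answer program on each example:
  [13, 18, 8] -> [11, 16, 6] -> [16, 6] -> [16, 6] -> [23, 13] -> [13, 23] -> 13
  [14, -9, 29, 48, -15, 18, 42] -> [12, -11, 27, 46, -17, 16, 40] -> [12, 46, 16, 40] -> [12, 46, 16, 40] -> [19, 53, 23, 47] -> [47, 23, 53, 19] -> 19
  [-22, 44, -22, 31] -> [-24, 42, -24, 29] -> [-24, 42, -24] -> [-24, 42] -> [-17, 49] -> [49, -17] -> -17
  [1, 44, -14, 20, 6, 45] -> [-1, 42, -16, 18, 4, 43] -> [42, -16, 18, 4] -> [42, -16, 18, 4] -> [49, -9, 25, 11] -> [11, 25, -9, 49] -> -9
  [28, 8, -35, -24, 45, -3] -> [26, 6, -37, -26, 43, -5] -> [26, 6, -26] -> [26, 6, -26] -> [33, 13, -19] -> [-19, 13, 33] -> -19
  [-34, -5, 7, -47, -37, -44, -44, 38] -> [-36, -7, 5, -49, -39, -46, -46, 36] -> [-36, -46, -46, 36] -> [-36, -46, 36] -> [-29, -39, 43] -> [43, -39, -29] -> -39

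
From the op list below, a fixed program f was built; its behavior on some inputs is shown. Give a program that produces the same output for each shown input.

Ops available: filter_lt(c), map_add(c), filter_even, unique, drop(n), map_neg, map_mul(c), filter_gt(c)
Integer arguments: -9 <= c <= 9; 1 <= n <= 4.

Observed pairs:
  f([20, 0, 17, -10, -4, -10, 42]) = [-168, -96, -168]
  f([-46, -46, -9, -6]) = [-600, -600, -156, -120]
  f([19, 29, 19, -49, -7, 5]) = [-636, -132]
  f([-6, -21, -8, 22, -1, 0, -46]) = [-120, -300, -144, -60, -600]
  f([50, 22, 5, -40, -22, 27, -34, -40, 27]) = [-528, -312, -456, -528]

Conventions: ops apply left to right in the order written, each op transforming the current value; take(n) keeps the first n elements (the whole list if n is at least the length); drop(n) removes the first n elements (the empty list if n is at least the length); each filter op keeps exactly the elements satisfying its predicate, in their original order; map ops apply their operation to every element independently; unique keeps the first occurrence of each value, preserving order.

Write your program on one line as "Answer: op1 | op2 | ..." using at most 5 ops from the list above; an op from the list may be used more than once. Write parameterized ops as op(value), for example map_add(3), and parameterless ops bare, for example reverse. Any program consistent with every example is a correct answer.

filter_lt(0) | map_add(-4) | map_mul(-6) | map_mul(-2)

Check, running the answer program on each example:
  [20, 0, 17, -10, -4, -10, 42] -> [-10, -4, -10] -> [-14, -8, -14] -> [84, 48, 84] -> [-168, -96, -168]
  [-46, -46, -9, -6] -> [-46, -46, -9, -6] -> [-50, -50, -13, -10] -> [300, 300, 78, 60] -> [-600, -600, -156, -120]
  [19, 29, 19, -49, -7, 5] -> [-49, -7] -> [-53, -11] -> [318, 66] -> [-636, -132]
  [-6, -21, -8, 22, -1, 0, -46] -> [-6, -21, -8, -1, -46] -> [-10, -25, -12, -5, -50] -> [60, 150, 72, 30, 300] -> [-120, -300, -144, -60, -600]
  [50, 22, 5, -40, -22, 27, -34, -40, 27] -> [-40, -22, -34, -40] -> [-44, -26, -38, -44] -> [264, 156, 228, 264] -> [-528, -312, -456, -528]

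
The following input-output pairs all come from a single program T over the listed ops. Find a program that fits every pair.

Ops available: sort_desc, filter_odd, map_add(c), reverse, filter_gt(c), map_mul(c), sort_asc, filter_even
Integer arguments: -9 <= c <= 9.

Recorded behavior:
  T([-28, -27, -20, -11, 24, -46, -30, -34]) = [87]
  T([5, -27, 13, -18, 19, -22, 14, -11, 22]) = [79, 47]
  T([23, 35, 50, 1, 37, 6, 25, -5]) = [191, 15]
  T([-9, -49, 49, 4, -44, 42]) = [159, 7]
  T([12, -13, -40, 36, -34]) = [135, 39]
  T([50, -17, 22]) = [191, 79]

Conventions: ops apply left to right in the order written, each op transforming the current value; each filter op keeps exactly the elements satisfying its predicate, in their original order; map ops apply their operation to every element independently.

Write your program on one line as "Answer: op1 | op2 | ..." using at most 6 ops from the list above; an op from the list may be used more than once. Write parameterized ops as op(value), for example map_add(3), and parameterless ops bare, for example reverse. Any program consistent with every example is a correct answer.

sort_asc | reverse | filter_even | filter_gt(-7) | map_mul(4) | map_add(-9)

Check, running the answer program on each example:
  [-28, -27, -20, -11, 24, -46, -30, -34] -> [-46, -34, -30, -28, -27, -20, -11, 24] -> [24, -11, -20, -27, -28, -30, -34, -46] -> [24, -20, -28, -30, -34, -46] -> [24] -> [96] -> [87]
  [5, -27, 13, -18, 19, -22, 14, -11, 22] -> [-27, -22, -18, -11, 5, 13, 14, 19, 22] -> [22, 19, 14, 13, 5, -11, -18, -22, -27] -> [22, 14, -18, -22] -> [22, 14] -> [88, 56] -> [79, 47]
  [23, 35, 50, 1, 37, 6, 25, -5] -> [-5, 1, 6, 23, 25, 35, 37, 50] -> [50, 37, 35, 25, 23, 6, 1, -5] -> [50, 6] -> [50, 6] -> [200, 24] -> [191, 15]
  [-9, -49, 49, 4, -44, 42] -> [-49, -44, -9, 4, 42, 49] -> [49, 42, 4, -9, -44, -49] -> [42, 4, -44] -> [42, 4] -> [168, 16] -> [159, 7]
  [12, -13, -40, 36, -34] -> [-40, -34, -13, 12, 36] -> [36, 12, -13, -34, -40] -> [36, 12, -34, -40] -> [36, 12] -> [144, 48] -> [135, 39]
  [50, -17, 22] -> [-17, 22, 50] -> [50, 22, -17] -> [50, 22] -> [50, 22] -> [200, 88] -> [191, 79]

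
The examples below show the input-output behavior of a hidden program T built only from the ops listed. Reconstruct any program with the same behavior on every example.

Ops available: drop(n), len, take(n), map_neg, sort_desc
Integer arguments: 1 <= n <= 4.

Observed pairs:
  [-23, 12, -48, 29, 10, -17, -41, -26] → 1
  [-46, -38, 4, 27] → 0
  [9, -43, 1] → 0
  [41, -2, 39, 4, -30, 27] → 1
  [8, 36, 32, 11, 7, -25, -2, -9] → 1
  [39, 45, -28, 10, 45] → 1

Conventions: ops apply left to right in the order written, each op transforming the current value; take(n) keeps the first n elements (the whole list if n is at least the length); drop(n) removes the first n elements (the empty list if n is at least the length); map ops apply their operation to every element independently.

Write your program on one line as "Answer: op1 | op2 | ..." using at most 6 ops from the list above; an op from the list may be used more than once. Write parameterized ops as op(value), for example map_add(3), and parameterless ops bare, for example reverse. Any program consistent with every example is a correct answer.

sort_desc | drop(1) | take(4) | drop(3) | map_neg | len

Check, running the answer program on each example:
  [-23, 12, -48, 29, 10, -17, -41, -26] -> [29, 12, 10, -17, -23, -26, -41, -48] -> [12, 10, -17, -23, -26, -41, -48] -> [12, 10, -17, -23] -> [-23] -> [23] -> 1
  [-46, -38, 4, 27] -> [27, 4, -38, -46] -> [4, -38, -46] -> [4, -38, -46] -> [] -> [] -> 0
  [9, -43, 1] -> [9, 1, -43] -> [1, -43] -> [1, -43] -> [] -> [] -> 0
  [41, -2, 39, 4, -30, 27] -> [41, 39, 27, 4, -2, -30] -> [39, 27, 4, -2, -30] -> [39, 27, 4, -2] -> [-2] -> [2] -> 1
  [8, 36, 32, 11, 7, -25, -2, -9] -> [36, 32, 11, 8, 7, -2, -9, -25] -> [32, 11, 8, 7, -2, -9, -25] -> [32, 11, 8, 7] -> [7] -> [-7] -> 1
  [39, 45, -28, 10, 45] -> [45, 45, 39, 10, -28] -> [45, 39, 10, -28] -> [45, 39, 10, -28] -> [-28] -> [28] -> 1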